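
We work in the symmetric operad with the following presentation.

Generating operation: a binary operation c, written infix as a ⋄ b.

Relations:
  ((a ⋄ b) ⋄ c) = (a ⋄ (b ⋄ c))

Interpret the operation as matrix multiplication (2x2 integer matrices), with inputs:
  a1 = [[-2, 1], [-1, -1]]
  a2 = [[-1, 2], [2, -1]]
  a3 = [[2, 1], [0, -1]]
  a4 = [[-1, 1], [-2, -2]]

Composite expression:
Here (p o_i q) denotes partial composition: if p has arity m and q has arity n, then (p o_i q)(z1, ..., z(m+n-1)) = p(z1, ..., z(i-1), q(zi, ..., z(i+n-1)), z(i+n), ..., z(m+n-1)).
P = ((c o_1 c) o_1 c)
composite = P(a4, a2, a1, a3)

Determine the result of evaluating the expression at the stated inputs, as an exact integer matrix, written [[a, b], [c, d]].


[[-6, -9], [12, 6]]


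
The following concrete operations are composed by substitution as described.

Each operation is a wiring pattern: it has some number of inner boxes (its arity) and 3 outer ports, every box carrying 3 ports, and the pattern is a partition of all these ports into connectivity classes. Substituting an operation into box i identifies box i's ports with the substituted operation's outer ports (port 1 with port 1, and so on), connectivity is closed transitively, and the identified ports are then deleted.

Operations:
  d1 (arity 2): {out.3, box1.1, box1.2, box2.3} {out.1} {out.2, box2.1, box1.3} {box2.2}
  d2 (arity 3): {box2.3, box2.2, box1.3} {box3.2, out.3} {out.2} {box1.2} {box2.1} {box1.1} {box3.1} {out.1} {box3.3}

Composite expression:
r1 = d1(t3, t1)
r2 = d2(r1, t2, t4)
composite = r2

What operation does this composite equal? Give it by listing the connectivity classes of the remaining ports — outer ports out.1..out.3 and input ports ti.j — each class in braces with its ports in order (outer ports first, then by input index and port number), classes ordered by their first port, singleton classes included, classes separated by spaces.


Substituting into d2 glues patterns; closure does the rest.
through d1, on inputs (t3, t1): {out.1} {out.2, t1.1, t3.3} {out.3, t1.3, t3.1, t3.2} {t1.2} (out.j = stage outer ports)
through d2, on inputs (t3, t1, t2, t4): {out.1} {out.2} {out.3, t4.2} {t1.1, t3.3} {t1.2} {t1.3, t2.2, t2.3, t3.1, t3.2} {t2.1} {t4.1} {t4.3} (out.j = stage outer ports)

{out.1} {out.2} {out.3, t4.2} {t1.1, t3.3} {t1.2} {t1.3, t2.2, t2.3, t3.1, t3.2} {t2.1} {t4.1} {t4.3}


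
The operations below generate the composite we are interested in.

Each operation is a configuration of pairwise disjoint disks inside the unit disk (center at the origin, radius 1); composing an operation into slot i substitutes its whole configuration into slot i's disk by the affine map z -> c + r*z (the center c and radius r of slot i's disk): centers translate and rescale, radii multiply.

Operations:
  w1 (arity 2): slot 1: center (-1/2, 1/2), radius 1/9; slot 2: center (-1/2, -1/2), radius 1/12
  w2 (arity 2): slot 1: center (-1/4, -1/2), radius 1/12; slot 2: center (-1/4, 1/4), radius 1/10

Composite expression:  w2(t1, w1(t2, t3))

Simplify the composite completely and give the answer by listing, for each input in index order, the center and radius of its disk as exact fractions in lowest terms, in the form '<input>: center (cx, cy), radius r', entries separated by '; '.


t1: center (-1/4, -1/2), radius 1/12; t2: center (-3/10, 3/10), radius 1/90; t3: center (-3/10, 1/5), radius 1/120

Each t-disk chains the slot maps above it in w2; radii multiply.
t1 passes through 1 substitution, ending at center (-1/4, -1/2), radius 1/12
t2 passes through 2 substitutions, ending at center (-3/10, 3/10), radius 1/90
t3 passes through 2 substitutions, ending at center (-3/10, 1/5), radius 1/120


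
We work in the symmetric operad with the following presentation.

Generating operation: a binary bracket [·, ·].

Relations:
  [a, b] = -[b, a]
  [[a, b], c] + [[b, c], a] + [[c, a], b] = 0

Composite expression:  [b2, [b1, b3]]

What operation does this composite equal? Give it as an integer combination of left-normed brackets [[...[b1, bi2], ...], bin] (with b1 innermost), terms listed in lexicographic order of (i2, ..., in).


In the tensor algebra, words opening b1 carry the b1-anchored form.
Composite bracket: [b2, [b1, b3]]
Under [a, b] = ab - ba we get 4 signed associative words (2^2 = 4).
Words beginning with b1 determine it all:
  from b1b3b2, sign -1: term -[[b1, b3], b2]

-[[b1, b3], b2]


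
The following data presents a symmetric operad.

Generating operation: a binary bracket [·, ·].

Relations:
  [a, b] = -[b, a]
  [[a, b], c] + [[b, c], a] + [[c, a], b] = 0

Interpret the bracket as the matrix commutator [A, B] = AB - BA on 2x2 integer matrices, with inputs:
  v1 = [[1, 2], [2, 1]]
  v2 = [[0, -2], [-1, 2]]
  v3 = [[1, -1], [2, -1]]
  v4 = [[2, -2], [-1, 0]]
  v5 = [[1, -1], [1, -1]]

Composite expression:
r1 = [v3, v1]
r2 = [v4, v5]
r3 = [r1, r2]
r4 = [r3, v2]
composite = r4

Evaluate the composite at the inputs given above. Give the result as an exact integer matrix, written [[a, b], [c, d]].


[[-48, 32], [32, 48]]

[v3, v1] = [[-6, 4], [-4, 6]]
[v4, v5] = [[-3, 2], [-4, 3]]
[[v3, v1], [v4, v5]] = [[-8, 0], [-24, 8]]
[[[v3, v1], [v4, v5]], v2] = [[-48, 32], [32, 48]]


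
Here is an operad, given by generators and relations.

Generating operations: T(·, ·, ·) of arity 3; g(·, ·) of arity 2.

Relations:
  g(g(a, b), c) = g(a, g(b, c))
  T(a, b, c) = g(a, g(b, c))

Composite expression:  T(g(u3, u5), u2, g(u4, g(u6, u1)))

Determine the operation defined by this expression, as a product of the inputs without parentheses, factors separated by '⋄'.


u3 ⋄ u5 ⋄ u2 ⋄ u4 ⋄ u6 ⋄ u1


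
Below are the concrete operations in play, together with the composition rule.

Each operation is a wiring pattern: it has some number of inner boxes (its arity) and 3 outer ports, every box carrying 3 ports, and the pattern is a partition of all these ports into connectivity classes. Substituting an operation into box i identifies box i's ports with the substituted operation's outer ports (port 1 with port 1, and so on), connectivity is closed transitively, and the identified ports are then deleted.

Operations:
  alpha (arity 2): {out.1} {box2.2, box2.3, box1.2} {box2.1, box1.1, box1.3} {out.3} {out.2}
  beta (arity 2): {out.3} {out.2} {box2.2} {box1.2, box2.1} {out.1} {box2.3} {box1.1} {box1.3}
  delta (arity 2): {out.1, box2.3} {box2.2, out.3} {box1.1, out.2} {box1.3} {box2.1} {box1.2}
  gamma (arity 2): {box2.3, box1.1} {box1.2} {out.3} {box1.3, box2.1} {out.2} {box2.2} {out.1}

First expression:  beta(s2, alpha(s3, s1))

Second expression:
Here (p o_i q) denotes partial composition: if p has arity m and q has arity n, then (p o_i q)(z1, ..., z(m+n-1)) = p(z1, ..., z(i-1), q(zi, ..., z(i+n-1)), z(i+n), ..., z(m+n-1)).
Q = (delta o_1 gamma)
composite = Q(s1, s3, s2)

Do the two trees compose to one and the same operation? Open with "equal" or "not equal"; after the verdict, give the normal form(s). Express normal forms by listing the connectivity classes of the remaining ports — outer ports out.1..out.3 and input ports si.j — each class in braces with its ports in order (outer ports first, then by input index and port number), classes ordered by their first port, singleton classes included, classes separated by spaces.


not equal — first {out.1} {out.2} {out.3} {s1.1, s3.1, s3.3} {s1.2, s1.3, s3.2} {s2.1} {s2.2} {s2.3}, second {out.1, s2.3} {out.2} {out.3, s2.2} {s1.1, s3.3} {s1.2} {s1.3, s3.1} {s2.1} {s3.2}


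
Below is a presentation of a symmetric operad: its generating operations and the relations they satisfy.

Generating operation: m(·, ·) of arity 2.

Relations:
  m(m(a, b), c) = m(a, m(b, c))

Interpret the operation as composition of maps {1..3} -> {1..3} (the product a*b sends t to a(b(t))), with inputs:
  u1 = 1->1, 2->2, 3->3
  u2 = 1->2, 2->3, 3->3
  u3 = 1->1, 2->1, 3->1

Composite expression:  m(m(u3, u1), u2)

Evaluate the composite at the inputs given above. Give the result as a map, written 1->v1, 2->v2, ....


1->1, 2->1, 3->1

m(u3, u1) = 1->1, 2->1, 3->1
m(m(u3, u1), u2) = 1->1, 2->1, 3->1


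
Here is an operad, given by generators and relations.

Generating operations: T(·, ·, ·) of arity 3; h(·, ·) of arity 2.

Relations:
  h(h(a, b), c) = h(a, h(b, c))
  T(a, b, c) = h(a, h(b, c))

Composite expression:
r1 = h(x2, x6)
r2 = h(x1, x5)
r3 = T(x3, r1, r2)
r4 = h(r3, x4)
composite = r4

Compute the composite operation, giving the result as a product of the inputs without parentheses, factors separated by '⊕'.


x3 ⊕ x2 ⊕ x6 ⊕ x1 ⊕ x5 ⊕ x4


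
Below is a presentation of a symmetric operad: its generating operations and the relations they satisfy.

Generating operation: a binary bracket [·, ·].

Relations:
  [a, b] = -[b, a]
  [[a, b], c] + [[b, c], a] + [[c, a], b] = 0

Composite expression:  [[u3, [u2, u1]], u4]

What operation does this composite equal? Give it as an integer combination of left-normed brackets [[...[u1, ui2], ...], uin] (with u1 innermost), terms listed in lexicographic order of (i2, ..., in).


[[[u1, u2], u3], u4]

A multilinear Lie element is pinned by u1-initial words (u1 innermost).
Composite bracket: [[u3, [u2, u1]], u4]
The bracket unfolds into 8 signed words via [a, b] = ab - ba (2^3 = 8).
Words beginning with u1 determine it all:
  u1u2u3u4 appears with sign +1, giving the term +[[[u1, u2], u3], u4]


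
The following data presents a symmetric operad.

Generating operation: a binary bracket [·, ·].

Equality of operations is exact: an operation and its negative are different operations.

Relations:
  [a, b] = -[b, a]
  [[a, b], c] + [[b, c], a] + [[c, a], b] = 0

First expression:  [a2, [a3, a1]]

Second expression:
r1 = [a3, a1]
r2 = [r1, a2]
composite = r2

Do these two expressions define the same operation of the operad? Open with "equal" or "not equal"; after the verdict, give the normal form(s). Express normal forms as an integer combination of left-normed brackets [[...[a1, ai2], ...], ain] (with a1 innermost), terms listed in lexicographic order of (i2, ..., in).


not equal: they reduce to [[a1, a3], a2] and -[[a1, a3], a2]

Reducing the first expression gives [[a1, a3], a2]
Reducing the second expression gives -[[a1, a3], a2]
They disagree, so not equal.


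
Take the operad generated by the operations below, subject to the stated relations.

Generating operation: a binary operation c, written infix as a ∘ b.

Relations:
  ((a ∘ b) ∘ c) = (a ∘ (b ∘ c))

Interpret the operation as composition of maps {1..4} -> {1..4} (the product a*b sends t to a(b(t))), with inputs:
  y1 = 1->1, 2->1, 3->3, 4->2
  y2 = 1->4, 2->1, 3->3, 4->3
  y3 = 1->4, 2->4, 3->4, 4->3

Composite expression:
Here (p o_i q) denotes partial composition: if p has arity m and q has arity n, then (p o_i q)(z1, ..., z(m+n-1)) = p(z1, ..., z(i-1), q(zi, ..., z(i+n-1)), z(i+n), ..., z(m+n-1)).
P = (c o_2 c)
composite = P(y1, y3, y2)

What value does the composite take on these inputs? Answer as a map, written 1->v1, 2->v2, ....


1->3, 2->2, 3->2, 4->2

(y3 ∘ y2) = 1->3, 2->4, 3->4, 4->4
(y1 ∘ (y3 ∘ y2)) = 1->3, 2->2, 3->2, 4->2


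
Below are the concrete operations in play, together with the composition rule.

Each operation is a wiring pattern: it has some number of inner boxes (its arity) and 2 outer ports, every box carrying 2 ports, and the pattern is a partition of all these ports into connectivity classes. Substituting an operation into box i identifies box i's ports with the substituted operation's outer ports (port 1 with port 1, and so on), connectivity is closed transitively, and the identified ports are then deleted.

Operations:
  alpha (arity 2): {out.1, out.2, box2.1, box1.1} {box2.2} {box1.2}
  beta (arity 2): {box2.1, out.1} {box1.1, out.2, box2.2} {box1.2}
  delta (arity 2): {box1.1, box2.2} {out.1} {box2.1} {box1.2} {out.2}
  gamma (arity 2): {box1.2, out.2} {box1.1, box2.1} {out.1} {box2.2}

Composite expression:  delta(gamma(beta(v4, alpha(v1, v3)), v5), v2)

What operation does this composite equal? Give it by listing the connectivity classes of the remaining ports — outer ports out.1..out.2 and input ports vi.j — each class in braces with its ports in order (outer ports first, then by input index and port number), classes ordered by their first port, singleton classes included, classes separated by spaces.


Two ports join when wires chain via delta-identified ports.
through alpha, on inputs (v1, v3): {out.1, out.2, v1.1, v3.1} {v1.2} {v3.2} (out.j = stage outer ports)
through beta, on inputs (v4, v1, v3): {out.1, out.2, v1.1, v3.1, v4.1} {v1.2} {v3.2} {v4.2} (out.j = stage outer ports)
through gamma, on inputs (v4, v1, v3, v5): {out.1} {out.2, v1.1, v3.1, v4.1, v5.1} {v1.2} {v3.2} {v4.2} {v5.2} (out.j = stage outer ports)
through delta, on inputs (v4, v1, v3, v5, v2): {out.1} {out.2} {v1.1, v3.1, v4.1, v5.1} {v1.2} {v2.1} {v2.2} {v3.2} {v4.2} {v5.2} (out.j = stage outer ports)

{out.1} {out.2} {v1.1, v3.1, v4.1, v5.1} {v1.2} {v2.1} {v2.2} {v3.2} {v4.2} {v5.2}


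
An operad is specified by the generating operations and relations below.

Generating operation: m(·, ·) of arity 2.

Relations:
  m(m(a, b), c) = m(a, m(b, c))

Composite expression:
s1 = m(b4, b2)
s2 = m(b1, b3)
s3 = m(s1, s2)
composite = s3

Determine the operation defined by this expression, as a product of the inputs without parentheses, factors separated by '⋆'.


Under associativity of m, the answer is the b's in reading order.
m(b4, b2) unparenthesizes to b4 ⋆ b2
m(b1, b3) unparenthesizes to b1 ⋆ b3
m(m(b4, b2), m(b1, b3)) unparenthesizes to b4 ⋆ b2 ⋆ b1 ⋆ b3

b4 ⋆ b2 ⋆ b1 ⋆ b3


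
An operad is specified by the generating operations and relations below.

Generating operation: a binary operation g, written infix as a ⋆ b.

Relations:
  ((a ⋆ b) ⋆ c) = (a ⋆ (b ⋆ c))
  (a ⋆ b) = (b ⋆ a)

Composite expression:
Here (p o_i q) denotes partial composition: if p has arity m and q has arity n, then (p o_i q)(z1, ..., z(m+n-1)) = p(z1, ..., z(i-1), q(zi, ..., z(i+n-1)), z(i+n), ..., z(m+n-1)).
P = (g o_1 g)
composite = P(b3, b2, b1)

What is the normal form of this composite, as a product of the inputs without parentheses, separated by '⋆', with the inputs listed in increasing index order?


b1 ⋆ b2 ⋆ b3

With g associative and commutative, the b-input set is all that matters.
(b3 ⋆ b2) linearizes to b3 ⋆ b2
((b3 ⋆ b2) ⋆ b1) linearizes to b3 ⋆ b2 ⋆ b1
commutativity sorts the factors: b1 ⋆ b2 ⋆ b3


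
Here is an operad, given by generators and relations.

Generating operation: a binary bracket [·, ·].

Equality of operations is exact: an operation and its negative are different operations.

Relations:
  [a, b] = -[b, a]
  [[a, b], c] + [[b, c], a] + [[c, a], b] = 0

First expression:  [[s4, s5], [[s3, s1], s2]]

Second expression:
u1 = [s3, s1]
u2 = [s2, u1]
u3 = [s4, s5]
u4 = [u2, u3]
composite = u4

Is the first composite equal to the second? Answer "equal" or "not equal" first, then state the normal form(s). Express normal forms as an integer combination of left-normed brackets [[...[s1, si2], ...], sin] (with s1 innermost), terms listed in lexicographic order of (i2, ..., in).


equal; the common form is [[[[s1, s3], s2], s4], s5] - [[[[s1, s3], s2], s5], s4]

The first expression reduces to [[[[s1, s3], s2], s4], s5] - [[[[s1, s3], s2], s5], s4]
The second expression reduces to [[[[s1, s3], s2], s4], s5] - [[[[s1, s3], s2], s5], s4]
One common form — equal.


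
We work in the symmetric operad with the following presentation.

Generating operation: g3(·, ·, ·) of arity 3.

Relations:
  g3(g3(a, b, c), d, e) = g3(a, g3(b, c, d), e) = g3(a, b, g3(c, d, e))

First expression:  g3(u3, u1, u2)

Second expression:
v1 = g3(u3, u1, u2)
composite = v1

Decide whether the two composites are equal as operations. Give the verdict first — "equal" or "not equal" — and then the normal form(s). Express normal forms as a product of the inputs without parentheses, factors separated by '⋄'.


equal: each reduces to u3 ⋄ u1 ⋄ u2


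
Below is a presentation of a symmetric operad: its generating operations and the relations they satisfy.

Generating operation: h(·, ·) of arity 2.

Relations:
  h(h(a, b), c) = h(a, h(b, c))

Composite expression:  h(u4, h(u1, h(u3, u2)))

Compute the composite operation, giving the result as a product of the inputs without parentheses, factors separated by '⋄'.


u4 ⋄ u1 ⋄ u3 ⋄ u2

The h-tree's shape is irrelevant; the u-reading-order decides.
h(u3, u2) linearizes to u3 ⋄ u2
h(u1, h(u3, u2)) linearizes to u1 ⋄ u3 ⋄ u2
h(u4, h(u1, h(u3, u2))) linearizes to u4 ⋄ u1 ⋄ u3 ⋄ u2


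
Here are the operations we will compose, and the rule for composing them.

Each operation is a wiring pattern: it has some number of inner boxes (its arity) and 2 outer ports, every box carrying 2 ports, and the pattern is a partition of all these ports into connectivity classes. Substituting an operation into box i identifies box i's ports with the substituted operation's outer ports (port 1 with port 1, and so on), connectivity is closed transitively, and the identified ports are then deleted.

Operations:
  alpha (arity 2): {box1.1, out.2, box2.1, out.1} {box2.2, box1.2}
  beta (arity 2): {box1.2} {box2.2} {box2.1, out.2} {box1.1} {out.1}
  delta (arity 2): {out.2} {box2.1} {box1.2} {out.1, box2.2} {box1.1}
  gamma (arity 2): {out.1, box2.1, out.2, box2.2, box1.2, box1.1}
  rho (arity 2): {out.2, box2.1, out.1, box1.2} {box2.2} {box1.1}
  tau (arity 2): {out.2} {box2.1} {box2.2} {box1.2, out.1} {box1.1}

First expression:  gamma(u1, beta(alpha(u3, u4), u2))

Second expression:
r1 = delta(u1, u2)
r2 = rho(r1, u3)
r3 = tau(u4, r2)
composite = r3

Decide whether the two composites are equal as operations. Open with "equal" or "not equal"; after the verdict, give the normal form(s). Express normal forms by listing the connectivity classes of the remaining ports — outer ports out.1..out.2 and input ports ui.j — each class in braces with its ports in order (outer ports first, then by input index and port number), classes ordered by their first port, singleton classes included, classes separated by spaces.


not equal: they reduce to {out.1, out.2, u1.1, u1.2, u2.1} {u2.2} {u3.1, u4.1} {u3.2, u4.2} and {out.1, u4.2} {out.2} {u1.1} {u1.2} {u2.1} {u2.2} {u3.1} {u3.2} {u4.1}

The first composite normalizes to {out.1, out.2, u1.1, u1.2, u2.1} {u2.2} {u3.1, u4.1} {u3.2, u4.2}
The second composite normalizes to {out.1, u4.2} {out.2} {u1.1} {u1.2} {u2.1} {u2.2} {u3.1} {u3.2} {u4.1}
No match — not equal.


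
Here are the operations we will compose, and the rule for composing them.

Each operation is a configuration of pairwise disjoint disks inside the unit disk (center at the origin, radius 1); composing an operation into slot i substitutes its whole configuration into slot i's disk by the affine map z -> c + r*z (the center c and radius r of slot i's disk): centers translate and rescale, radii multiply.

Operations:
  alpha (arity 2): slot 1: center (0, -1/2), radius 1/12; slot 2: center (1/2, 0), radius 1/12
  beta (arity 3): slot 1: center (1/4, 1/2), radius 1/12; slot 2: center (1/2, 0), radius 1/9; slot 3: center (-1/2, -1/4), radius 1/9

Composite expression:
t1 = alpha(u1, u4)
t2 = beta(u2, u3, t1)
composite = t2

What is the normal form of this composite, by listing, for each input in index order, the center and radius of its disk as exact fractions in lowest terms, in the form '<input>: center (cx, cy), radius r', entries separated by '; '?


u1: center (-1/2, -11/36), radius 1/108; u2: center (1/4, 1/2), radius 1/12; u3: center (1/2, 0), radius 1/9; u4: center (-4/9, -1/4), radius 1/108


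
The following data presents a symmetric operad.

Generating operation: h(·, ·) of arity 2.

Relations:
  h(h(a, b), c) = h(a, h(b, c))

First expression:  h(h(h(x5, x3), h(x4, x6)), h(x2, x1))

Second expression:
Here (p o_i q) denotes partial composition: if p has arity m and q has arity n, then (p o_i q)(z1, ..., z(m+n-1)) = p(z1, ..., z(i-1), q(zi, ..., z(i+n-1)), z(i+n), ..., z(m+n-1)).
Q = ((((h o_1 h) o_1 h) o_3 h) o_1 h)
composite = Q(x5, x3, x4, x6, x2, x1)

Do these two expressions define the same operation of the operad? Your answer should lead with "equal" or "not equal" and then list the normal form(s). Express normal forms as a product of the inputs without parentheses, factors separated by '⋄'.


The first expression reduces to x5 ⋄ x3 ⋄ x4 ⋄ x6 ⋄ x2 ⋄ x1
The second expression reduces to x5 ⋄ x3 ⋄ x4 ⋄ x6 ⋄ x2 ⋄ x1
Same normal form: equal.

equal; the common form is x5 ⋄ x3 ⋄ x4 ⋄ x6 ⋄ x2 ⋄ x1


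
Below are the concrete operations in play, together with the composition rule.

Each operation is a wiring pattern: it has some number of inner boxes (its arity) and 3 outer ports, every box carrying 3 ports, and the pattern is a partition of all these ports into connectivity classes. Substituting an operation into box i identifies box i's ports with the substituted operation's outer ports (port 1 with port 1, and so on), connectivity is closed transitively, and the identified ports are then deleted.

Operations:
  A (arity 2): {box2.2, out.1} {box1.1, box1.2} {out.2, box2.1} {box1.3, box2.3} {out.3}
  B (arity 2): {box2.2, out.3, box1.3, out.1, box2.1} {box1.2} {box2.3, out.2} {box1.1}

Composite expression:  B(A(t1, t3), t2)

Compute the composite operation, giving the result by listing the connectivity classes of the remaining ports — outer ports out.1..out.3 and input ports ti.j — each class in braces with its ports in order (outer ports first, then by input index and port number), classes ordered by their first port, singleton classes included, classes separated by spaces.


Connectivity passes through glued B-boundaries; trace each wire chain.
A over (t1, t3) gives {out.1, t3.2} {out.2, t3.1} {out.3} {t1.1, t1.2} {t1.3, t3.3}, out.j being that stage's outer ports
B over (t1, t3, t2) gives {out.1, out.3, t2.1, t2.2} {out.2, t2.3} {t1.1, t1.2} {t1.3, t3.3} {t3.1} {t3.2}, out.j being that stage's outer ports

{out.1, out.3, t2.1, t2.2} {out.2, t2.3} {t1.1, t1.2} {t1.3, t3.3} {t3.1} {t3.2}


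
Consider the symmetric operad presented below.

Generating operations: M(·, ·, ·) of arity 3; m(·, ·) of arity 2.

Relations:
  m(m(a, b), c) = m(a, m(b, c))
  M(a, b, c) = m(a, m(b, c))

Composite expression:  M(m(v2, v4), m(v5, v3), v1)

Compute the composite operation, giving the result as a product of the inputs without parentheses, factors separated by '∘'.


v2 ∘ v4 ∘ v5 ∘ v3 ∘ v1

Every regrouping of M is equal, so read the v-inputs in written order.
m(v2, v4) unparenthesizes to v2 ∘ v4
m(v5, v3) unparenthesizes to v5 ∘ v3
M(m(v2, v4), m(v5, v3), v1) unparenthesizes to v2 ∘ v4 ∘ v5 ∘ v3 ∘ v1


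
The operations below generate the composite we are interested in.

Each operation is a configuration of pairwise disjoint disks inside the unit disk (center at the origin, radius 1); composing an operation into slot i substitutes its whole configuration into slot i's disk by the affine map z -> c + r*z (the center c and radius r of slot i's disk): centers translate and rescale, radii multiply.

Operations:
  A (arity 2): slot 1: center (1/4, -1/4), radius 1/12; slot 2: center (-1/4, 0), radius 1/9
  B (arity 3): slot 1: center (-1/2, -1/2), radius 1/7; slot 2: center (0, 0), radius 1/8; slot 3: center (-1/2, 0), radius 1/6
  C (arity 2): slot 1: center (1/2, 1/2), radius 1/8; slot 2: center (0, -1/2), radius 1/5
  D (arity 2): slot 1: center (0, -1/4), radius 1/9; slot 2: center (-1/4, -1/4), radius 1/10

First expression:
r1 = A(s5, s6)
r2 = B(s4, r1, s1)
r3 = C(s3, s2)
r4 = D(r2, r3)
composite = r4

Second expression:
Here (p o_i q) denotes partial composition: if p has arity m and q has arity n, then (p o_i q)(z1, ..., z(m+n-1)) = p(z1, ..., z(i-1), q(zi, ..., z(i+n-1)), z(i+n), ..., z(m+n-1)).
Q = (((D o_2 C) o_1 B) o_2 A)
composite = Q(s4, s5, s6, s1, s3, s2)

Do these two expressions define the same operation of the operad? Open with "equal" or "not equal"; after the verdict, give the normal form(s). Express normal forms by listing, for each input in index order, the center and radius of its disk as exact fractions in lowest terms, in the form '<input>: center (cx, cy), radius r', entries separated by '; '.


The first composite normalizes to s1: center (-1/18, -1/4), radius 1/54; s2: center (-1/4, -3/10), radius 1/50; s3: center (-1/5, -1/5), radius 1/80; s4: center (-1/18, -11/36), radius 1/63; s5: center (1/288, -73/288), radius 1/864; s6: center (-1/288, -1/4), radius 1/648
The second composite normalizes to s1: center (-1/18, -1/4), radius 1/54; s2: center (-1/4, -3/10), radius 1/50; s3: center (-1/5, -1/5), radius 1/80; s4: center (-1/18, -11/36), radius 1/63; s5: center (1/288, -73/288), radius 1/864; s6: center (-1/288, -1/4), radius 1/648
The normal forms match — equal.

equal — both sides give s1: center (-1/18, -1/4), radius 1/54; s2: center (-1/4, -3/10), radius 1/50; s3: center (-1/5, -1/5), radius 1/80; s4: center (-1/18, -11/36), radius 1/63; s5: center (1/288, -73/288), radius 1/864; s6: center (-1/288, -1/4), radius 1/648


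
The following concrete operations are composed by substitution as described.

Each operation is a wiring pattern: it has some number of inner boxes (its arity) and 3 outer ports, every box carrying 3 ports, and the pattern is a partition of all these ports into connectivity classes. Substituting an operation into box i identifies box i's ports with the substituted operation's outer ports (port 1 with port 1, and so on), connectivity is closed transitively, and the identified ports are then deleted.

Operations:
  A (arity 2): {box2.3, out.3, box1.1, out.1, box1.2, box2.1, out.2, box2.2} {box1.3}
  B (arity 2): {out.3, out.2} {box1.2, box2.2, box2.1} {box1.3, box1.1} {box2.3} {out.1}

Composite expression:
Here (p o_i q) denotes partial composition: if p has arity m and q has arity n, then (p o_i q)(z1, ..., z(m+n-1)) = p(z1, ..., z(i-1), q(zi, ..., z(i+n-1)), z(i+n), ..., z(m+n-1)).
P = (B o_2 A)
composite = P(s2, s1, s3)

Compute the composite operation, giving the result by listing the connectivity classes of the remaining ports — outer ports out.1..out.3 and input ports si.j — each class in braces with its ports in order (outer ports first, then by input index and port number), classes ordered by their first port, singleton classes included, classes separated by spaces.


{out.1} {out.2, out.3} {s1.1, s1.2, s2.2, s3.1, s3.2, s3.3} {s1.3} {s2.1, s2.3}

Treat the ports identified at B as solder joints: merge, then drop.
after A, the pattern on (s1, s3) reads {out.1, out.2, out.3, s1.1, s1.2, s3.1, s3.2, s3.3} {s1.3} (out.j = its outer ports)
after B, the pattern on (s2, s1, s3) reads {out.1} {out.2, out.3} {s1.1, s1.2, s2.2, s3.1, s3.2, s3.3} {s1.3} {s2.1, s2.3} (out.j = its outer ports)


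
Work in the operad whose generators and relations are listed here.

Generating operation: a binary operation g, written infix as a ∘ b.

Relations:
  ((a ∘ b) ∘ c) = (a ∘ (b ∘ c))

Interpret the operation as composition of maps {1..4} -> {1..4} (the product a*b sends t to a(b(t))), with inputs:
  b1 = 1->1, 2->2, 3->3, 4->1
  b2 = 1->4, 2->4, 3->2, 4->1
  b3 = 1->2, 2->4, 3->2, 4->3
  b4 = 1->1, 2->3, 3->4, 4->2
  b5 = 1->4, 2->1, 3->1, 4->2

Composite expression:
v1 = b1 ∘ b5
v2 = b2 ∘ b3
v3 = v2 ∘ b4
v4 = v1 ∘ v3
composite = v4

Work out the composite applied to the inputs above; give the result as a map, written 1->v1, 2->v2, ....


(b1 ∘ b5) = 1->1, 2->1, 3->1, 4->2
(b2 ∘ b3) = 1->4, 2->1, 3->4, 4->2
((b2 ∘ b3) ∘ b4) = 1->4, 2->4, 3->2, 4->1
((b1 ∘ b5) ∘ ((b2 ∘ b3) ∘ b4)) = 1->2, 2->2, 3->1, 4->1

1->2, 2->2, 3->1, 4->1


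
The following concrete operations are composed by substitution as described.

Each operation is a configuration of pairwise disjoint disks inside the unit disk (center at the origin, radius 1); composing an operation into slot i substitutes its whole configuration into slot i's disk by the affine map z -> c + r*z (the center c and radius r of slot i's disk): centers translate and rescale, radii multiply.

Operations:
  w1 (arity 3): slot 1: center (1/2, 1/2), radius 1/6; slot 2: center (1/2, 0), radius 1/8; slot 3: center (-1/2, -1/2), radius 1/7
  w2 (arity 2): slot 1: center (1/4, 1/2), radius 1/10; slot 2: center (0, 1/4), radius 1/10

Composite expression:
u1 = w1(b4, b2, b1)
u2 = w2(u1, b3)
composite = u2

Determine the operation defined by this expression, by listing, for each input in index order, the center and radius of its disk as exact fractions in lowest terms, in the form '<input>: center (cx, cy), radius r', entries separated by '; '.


b1: center (1/5, 9/20), radius 1/70; b2: center (3/10, 1/2), radius 1/80; b3: center (0, 1/4), radius 1/10; b4: center (3/10, 11/20), radius 1/60

Follow each b-input down from w2: c' goes to c + r*c', radius to r*r'.
input b4: composing its 2 substitution steps yields center (3/10, 11/20), radius 1/60
input b2: composing its 2 substitution steps yields center (3/10, 1/2), radius 1/80
input b1: composing its 2 substitution steps yields center (1/5, 9/20), radius 1/70
input b3: composing its 1 substitution step yields center (0, 1/4), radius 1/10


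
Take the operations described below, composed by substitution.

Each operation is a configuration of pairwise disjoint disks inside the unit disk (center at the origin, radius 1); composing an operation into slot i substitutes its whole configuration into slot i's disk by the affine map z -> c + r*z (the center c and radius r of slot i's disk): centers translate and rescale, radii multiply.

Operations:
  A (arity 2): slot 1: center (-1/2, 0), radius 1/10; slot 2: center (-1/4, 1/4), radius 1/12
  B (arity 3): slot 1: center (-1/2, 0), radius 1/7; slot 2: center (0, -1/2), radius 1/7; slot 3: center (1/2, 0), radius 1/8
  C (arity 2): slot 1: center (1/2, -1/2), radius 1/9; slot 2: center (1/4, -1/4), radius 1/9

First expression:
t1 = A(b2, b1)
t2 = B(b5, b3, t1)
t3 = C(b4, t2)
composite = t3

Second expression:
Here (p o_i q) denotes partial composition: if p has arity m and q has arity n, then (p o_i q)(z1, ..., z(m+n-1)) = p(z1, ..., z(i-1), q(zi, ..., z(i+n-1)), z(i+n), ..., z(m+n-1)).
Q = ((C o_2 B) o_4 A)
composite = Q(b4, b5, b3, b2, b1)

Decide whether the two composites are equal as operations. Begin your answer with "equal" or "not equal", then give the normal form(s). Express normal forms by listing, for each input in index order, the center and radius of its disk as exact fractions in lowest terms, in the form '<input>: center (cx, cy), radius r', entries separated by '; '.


equal: each reduces to b1: center (29/96, -71/288), radius 1/864; b2: center (43/144, -1/4), radius 1/720; b3: center (1/4, -11/36), radius 1/63; b4: center (1/2, -1/2), radius 1/9; b5: center (7/36, -1/4), radius 1/63


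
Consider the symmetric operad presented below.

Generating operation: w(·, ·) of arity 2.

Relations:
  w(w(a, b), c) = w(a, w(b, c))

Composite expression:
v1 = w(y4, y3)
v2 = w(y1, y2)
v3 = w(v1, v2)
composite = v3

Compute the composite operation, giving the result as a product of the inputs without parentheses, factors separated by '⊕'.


y4 ⊕ y3 ⊕ y1 ⊕ y2


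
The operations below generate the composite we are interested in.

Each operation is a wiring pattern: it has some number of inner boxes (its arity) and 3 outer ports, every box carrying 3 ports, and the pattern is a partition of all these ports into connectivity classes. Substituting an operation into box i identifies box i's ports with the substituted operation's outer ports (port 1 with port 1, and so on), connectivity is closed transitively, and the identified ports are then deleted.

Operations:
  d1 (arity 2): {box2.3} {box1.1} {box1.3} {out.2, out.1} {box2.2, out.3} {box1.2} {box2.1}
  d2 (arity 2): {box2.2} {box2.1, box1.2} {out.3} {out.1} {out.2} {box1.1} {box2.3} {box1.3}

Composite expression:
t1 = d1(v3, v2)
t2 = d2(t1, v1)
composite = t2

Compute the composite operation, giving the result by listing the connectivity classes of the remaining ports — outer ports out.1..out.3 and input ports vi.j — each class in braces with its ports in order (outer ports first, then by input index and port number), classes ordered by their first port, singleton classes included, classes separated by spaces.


{out.1} {out.2} {out.3} {v1.1} {v1.2} {v1.3} {v2.1} {v2.2} {v2.3} {v3.1} {v3.2} {v3.3}


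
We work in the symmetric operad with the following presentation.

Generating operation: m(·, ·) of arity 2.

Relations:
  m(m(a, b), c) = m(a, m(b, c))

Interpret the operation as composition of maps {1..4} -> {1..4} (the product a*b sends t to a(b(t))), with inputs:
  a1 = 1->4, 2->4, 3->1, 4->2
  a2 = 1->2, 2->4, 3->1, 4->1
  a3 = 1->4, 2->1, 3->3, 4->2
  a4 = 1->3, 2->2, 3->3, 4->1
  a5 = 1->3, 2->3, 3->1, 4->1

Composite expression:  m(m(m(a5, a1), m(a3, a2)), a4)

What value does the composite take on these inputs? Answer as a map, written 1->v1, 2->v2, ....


m(a5, a1) = 1->1, 2->1, 3->3, 4->3
m(a3, a2) = 1->1, 2->2, 3->4, 4->4
m(m(a5, a1), m(a3, a2)) = 1->1, 2->1, 3->3, 4->3
m(m(m(a5, a1), m(a3, a2)), a4) = 1->3, 2->1, 3->3, 4->1

1->3, 2->1, 3->3, 4->1


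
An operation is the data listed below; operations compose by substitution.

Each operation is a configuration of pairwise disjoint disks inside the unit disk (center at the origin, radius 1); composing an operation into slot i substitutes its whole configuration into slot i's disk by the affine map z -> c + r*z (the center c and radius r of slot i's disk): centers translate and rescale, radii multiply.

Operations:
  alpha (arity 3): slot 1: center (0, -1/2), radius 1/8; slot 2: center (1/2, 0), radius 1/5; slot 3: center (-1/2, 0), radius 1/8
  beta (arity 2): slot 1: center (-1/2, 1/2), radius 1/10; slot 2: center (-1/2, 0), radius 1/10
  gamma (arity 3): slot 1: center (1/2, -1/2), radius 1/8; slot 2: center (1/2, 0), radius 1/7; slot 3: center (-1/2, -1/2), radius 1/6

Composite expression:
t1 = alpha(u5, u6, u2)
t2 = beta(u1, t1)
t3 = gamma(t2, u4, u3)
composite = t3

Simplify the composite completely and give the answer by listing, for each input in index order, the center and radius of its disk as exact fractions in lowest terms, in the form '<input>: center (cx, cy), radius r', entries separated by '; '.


u1: center (7/16, -7/16), radius 1/80; u2: center (69/160, -1/2), radius 1/640; u3: center (-1/2, -1/2), radius 1/6; u4: center (1/2, 0), radius 1/7; u5: center (7/16, -81/160), radius 1/640; u6: center (71/160, -1/2), radius 1/400

Nesting under gamma composes maps z -> c + r*z down each u-path.
input u1: composing its 2 substitution steps yields center (7/16, -7/16), radius 1/80
input u5: composing its 3 substitution steps yields center (7/16, -81/160), radius 1/640
input u6: composing its 3 substitution steps yields center (71/160, -1/2), radius 1/400
input u2: composing its 3 substitution steps yields center (69/160, -1/2), radius 1/640
input u4: composing its 1 substitution step yields center (1/2, 0), radius 1/7
input u3: composing its 1 substitution step yields center (-1/2, -1/2), radius 1/6


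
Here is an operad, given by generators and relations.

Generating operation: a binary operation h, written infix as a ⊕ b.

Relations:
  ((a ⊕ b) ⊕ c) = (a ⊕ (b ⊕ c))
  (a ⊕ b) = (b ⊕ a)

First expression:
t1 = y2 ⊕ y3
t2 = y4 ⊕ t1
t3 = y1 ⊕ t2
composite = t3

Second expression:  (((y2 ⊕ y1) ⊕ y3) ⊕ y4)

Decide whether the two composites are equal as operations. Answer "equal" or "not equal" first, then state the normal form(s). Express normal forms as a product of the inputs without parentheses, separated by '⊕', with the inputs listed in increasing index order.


equal; both compose to y1 ⊕ y2 ⊕ y3 ⊕ y4

Normal form of the first expression: y1 ⊕ y2 ⊕ y3 ⊕ y4
Normal form of the second expression: y1 ⊕ y2 ⊕ y3 ⊕ y4
The normal forms match — equal.


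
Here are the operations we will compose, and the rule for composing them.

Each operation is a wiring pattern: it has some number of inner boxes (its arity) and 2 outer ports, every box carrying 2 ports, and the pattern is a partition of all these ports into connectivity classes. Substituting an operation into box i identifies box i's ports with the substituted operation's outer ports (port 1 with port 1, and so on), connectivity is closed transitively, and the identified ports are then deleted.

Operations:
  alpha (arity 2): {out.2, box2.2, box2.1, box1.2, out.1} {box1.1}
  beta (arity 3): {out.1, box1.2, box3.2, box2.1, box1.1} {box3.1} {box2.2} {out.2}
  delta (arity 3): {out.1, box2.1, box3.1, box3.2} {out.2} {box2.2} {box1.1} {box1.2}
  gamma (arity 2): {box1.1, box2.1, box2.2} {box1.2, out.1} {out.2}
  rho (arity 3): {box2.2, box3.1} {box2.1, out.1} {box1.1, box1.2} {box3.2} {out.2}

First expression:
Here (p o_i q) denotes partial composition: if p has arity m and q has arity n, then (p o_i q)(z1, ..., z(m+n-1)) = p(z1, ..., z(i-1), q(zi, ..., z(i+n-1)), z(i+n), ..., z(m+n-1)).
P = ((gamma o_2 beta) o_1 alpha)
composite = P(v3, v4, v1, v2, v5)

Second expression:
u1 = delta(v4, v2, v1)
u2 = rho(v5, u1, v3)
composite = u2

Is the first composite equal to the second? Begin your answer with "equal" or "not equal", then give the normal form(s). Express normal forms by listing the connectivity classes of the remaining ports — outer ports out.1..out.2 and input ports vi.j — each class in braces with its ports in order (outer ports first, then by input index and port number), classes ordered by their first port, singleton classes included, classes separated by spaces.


not equal — first {out.1, v1.1, v1.2, v2.1, v3.2, v4.1, v4.2, v5.2} {out.2} {v2.2} {v3.1} {v5.1}, second {out.1, v1.1, v1.2, v2.1} {out.2} {v2.2} {v3.1} {v3.2} {v4.1} {v4.2} {v5.1, v5.2}

The first expression reduces to {out.1, v1.1, v1.2, v2.1, v3.2, v4.1, v4.2, v5.2} {out.2} {v2.2} {v3.1} {v5.1}
The second expression reduces to {out.1, v1.1, v1.2, v2.1} {out.2} {v2.2} {v3.1} {v3.2} {v4.1} {v4.2} {v5.1, v5.2}
The normal forms differ: not equal.


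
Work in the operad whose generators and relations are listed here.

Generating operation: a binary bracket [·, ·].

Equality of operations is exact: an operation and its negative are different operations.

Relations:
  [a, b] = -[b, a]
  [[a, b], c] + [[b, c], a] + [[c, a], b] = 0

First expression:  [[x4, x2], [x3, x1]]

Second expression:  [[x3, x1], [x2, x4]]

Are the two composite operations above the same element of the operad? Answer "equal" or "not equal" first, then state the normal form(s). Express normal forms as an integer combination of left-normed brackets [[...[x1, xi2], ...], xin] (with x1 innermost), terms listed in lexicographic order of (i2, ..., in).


Normal form of the first expression: -[[[x1, x3], x2], x4] + [[[x1, x3], x4], x2]
Normal form of the second expression: -[[[x1, x3], x2], x4] + [[[x1, x3], x4], x2]
Identical normal forms: equal.

equal — both sides give -[[[x1, x3], x2], x4] + [[[x1, x3], x4], x2]


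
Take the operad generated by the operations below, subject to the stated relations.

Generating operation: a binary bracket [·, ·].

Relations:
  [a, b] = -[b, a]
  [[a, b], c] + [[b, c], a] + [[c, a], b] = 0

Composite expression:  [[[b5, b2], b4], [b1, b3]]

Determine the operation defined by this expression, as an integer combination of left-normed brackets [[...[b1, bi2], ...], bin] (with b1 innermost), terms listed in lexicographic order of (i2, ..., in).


[[[[b1, b3], b2], b5], b4] - [[[[b1, b3], b4], b2], b5] + [[[[b1, b3], b4], b5], b2] - [[[[b1, b3], b5], b2], b4]

Left-normed coefficients sit on the b1-initial expansion words.
Composite bracket: [[[b5, b2], b4], [b1, b3]]
Applying ab - ba throughout gives 16 signed words (2^4 = 16).
Coefficients come from the b1-initial words:
  word b1b3b2b5b4 has sign +1, contributing +[[[[b1, b3], b2], b5], b4]
  word b1b3b4b2b5 has sign -1, contributing -[[[[b1, b3], b4], b2], b5]
  word b1b3b4b5b2 has sign +1, contributing +[[[[b1, b3], b4], b5], b2]
  word b1b3b5b2b4 has sign -1, contributing -[[[[b1, b3], b5], b2], b4]


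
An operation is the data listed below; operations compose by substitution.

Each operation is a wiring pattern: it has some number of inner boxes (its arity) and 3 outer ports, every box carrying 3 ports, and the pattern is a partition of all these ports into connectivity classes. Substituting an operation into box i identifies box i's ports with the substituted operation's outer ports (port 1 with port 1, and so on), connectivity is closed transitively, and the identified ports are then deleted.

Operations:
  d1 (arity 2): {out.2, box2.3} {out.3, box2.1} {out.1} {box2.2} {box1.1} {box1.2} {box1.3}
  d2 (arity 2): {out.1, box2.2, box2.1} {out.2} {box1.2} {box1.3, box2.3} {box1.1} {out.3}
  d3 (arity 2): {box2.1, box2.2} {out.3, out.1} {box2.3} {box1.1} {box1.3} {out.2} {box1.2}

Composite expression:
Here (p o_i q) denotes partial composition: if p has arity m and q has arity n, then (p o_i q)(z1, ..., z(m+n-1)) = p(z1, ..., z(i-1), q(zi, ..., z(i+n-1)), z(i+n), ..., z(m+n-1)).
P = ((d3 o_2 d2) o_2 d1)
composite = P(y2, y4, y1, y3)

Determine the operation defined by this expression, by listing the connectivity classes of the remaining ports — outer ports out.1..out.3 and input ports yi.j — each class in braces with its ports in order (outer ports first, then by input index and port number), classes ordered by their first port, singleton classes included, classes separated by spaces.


Reachability decides: close wires over d3-identified ports.
stage d1: inputs (y4, y1), connectivity {out.1} {out.2, y1.3} {out.3, y1.1} {y1.2} {y4.1} {y4.2} {y4.3}, out.j its boundary
stage d2: inputs (y4, y1, y3), connectivity {out.1, y3.1, y3.2} {out.2} {out.3} {y1.1, y3.3} {y1.2} {y1.3} {y4.1} {y4.2} {y4.3}, out.j its boundary
stage d3: inputs (y2, y4, y1, y3), connectivity {out.1, out.3} {out.2} {y1.1, y3.3} {y1.2} {y1.3} {y2.1} {y2.2} {y2.3} {y3.1, y3.2} {y4.1} {y4.2} {y4.3}, out.j its boundary

{out.1, out.3} {out.2} {y1.1, y3.3} {y1.2} {y1.3} {y2.1} {y2.2} {y2.3} {y3.1, y3.2} {y4.1} {y4.2} {y4.3}
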